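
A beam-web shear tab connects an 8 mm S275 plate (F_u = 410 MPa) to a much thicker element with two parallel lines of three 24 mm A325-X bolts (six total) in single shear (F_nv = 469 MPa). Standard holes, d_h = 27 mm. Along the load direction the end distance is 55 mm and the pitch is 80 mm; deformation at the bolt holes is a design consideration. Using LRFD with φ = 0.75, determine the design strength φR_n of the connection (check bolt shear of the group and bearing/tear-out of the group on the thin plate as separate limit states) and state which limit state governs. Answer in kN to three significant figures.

812 kN (bearing governs)

Bolt shear: A_b = π·24²/4 = 452.4 mm²; R_n = 469 × 452.4 × 6 × 1 / 1000 = 1273 kN → 0.75 × 1273 = 955 kN.
Bearing (1.2 l_c t F_u ≤ 2.4 d t F_u): upper limit = 2.4·24·8·410 / 1000 = 188.9 kN.
  Edge l_c = 55 − 27/2 = 41.5 → r_n = 163.3 kN; interior l_c = 80 − 27 = 53 → r_n = 188.9 kN.
  R_n,bearing = 2·163.3 + 4·188.9 = 1082 kN → 0.75 × 1082 = 812 kN.
Bearing governs: 812 kN.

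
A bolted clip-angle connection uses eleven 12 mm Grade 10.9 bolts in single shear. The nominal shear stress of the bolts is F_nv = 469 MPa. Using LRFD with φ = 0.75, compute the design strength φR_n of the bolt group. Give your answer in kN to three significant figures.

A_b = π × 12² / 4 = 113.1 mm².
R_n = F_nv · A_b · n · n_s = 469 × 113.1 × 11 × 1 / 1000 = 583.5 kN.
Design strength φR_n = 0.75 × 583.5 = 438 kN.

438 kN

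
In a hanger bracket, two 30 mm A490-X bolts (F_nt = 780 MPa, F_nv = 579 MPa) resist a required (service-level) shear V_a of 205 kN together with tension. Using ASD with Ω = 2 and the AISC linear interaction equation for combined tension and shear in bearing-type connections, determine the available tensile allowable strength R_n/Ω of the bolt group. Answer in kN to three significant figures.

A_b = π·30²/4 = 706.9 mm²; f_rv = 205 × 1000 / (2 × 706.9) = 145 MPa.
F'_nt = 1.3 F_nt − (Ω F_nt / F_nv) f_rv = 1.3·780 − (2·780/579)·145 = 623.3 MPa, capped at F_nt → F'_nt = 623.3 MPa.
R_n = F'_nt · A_b · n = 623.3 × 706.9 × 2 / 1000 = 881.2 kN.
Allowable strength R_n/Ω = 881.2 / 2 = 441 kN.

441 kN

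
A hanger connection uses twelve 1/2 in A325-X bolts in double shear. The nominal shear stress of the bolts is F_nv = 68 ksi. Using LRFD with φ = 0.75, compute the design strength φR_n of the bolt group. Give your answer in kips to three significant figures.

240 kips

A_b = π × 0.5² / 4 = 0.1963 in².
R_n = F_nv · A_b · n · n_s = 68 × 0.1963 × 12 × 2 = 320.4 kips.
Design strength φR_n = 0.75 × 320.4 = 240 kips.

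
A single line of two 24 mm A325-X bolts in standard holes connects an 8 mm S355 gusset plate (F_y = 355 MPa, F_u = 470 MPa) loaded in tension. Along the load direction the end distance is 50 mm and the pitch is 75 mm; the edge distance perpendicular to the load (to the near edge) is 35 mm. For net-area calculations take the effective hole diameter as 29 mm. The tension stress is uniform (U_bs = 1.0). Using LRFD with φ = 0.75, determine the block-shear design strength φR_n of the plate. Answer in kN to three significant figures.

196 kN

Shear plane L_v = 50 + 1·75 = 125 mm; A_gv = 125 × 8 = 1000 mm².
A_nv = (125 − 1.5·29) × 8 = 652 mm².
A_nt = (35 − 0.5·29) × 8 = 164 mm².
0.6 F_u A_nv = 183.9 kN; 0.6 F_y A_gv = 213 kN → shear rupture governs the shear term.
R_n = 183.9 + 1.0 × 470 × 164 / 1000 = 260.9 kN.
Design strength φR_n = 0.75 × 260.9 = 196 kN.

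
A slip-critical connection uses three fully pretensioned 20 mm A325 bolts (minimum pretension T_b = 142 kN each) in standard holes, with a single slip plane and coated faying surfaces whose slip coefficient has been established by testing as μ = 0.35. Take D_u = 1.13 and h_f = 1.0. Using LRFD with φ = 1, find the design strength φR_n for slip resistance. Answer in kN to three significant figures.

R_n = μ · D_u · h_f · T_b · n_s · n_b = 0.35 × 1.13 × 1.0 × 142 × 1 × 3 = 168.5 kN.
Design strength φR_n = 1 × 168.5 = 168 kN.

168 kN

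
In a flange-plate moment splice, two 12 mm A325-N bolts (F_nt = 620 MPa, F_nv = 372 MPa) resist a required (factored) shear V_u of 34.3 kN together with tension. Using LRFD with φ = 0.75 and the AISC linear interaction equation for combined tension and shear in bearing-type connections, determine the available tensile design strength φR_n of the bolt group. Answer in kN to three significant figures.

79.6 kN

A_b = π·12²/4 = 113.1 mm²; f_rv = 34.3 × 1000 / (2 × 113.1) = 151.6 MPa.
F'_nt = 1.3 F_nt − (F_nt / φF_nv) f_rv = 1.3·620 − (620/(0.75·372))·151.6 = 469 MPa, capped at F_nt → F'_nt = 469 MPa.
R_n = F'_nt · A_b · n = 469 × 113.1 × 2 / 1000 = 106.1 kN.
Design strength φR_n = 0.75 × 106.1 = 79.6 kN.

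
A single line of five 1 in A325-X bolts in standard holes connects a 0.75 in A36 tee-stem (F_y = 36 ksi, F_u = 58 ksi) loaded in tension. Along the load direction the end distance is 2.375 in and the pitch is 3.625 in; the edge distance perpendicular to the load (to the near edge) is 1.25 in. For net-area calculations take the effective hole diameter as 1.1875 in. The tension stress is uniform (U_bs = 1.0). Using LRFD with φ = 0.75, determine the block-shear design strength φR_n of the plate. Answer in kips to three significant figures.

226 kips

Shear plane L_v = 2.375 + 4·3.625 = 16.88 in; A_gv = 16.88 × 0.75 = 12.66 in².
A_nv = (16.88 − 4.5·1.1875) × 0.75 = 8.648 in².
A_nt = (1.25 − 0.5·1.1875) × 0.75 = 0.4922 in².
0.6 F_u A_nv = 301 kips; 0.6 F_y A_gv = 273.4 kips → shear yielding governs the shear term.
R_n = 273.4 + 1.0 × 58 × 0.4922 = 301.9 kips.
Design strength φR_n = 0.75 × 301.9 = 226 kips.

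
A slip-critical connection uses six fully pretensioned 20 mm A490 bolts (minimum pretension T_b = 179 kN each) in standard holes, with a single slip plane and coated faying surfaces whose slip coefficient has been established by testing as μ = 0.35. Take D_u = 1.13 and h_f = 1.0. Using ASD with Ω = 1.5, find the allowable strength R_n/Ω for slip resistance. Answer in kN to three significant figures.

R_n = μ · D_u · h_f · T_b · n_s · n_b = 0.35 × 1.13 × 1.0 × 179 × 1 × 6 = 424.8 kN.
Allowable strength R_n/Ω = 424.8 / 1.5 = 283 kN.

283 kN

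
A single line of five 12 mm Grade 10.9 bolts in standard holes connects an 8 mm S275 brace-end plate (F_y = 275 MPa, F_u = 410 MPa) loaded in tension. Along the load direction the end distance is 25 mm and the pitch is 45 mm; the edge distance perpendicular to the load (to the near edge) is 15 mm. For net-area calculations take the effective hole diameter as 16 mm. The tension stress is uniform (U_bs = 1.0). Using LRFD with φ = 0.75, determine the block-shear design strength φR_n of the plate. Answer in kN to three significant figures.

Shear plane L_v = 25 + 4·45 = 205 mm; A_gv = 205 × 8 = 1640 mm².
A_nv = (205 − 4.5·16) × 8 = 1064 mm².
A_nt = (15 − 0.5·16) × 8 = 56 mm².
0.6 F_u A_nv = 261.7 kN; 0.6 F_y A_gv = 270.6 kN → shear rupture governs the shear term.
R_n = 261.7 + 1.0 × 410 × 56 / 1000 = 284.7 kN.
Design strength φR_n = 0.75 × 284.7 = 214 kN.

214 kN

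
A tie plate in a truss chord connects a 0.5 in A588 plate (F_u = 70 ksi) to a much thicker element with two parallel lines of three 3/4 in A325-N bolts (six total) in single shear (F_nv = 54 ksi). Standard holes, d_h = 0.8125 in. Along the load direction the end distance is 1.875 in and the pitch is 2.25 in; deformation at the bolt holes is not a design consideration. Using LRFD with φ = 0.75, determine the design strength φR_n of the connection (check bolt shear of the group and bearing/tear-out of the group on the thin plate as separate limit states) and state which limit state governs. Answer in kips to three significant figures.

107 kips (bolt shear governs)

Bolt shear: A_b = π·0.75²/4 = 0.4418 in²; R_n = 54 × 0.4418 × 6 × 1 = 143.1 kips → 0.75 × 143.1 = 107 kips.
Bearing (1.5 l_c t F_u ≤ 3.0 d t F_u): upper limit = 3.0·0.75·0.5·70 = 78.75 kips.
  Edge l_c = 1.875 − 0.8125/2 = 1.469 → r_n = 77.11 kips; interior l_c = 2.25 − 0.8125 = 1.438 → r_n = 75.47 kips.
  R_n,bearing = 2·77.11 + 4·75.47 = 456.1 kips → 0.75 × 456.1 = 342 kips.
Bolt shear governs: 107 kips.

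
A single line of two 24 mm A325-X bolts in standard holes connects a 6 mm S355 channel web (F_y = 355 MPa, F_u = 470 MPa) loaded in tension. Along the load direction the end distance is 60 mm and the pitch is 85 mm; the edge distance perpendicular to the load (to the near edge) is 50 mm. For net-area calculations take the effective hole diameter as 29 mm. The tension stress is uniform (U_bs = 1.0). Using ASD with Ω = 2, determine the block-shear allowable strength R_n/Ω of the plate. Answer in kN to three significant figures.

136 kN

Shear plane L_v = 60 + 1·85 = 145 mm; A_gv = 145 × 6 = 870 mm².
A_nv = (145 − 1.5·29) × 6 = 609 mm².
A_nt = (50 − 0.5·29) × 6 = 213 mm².
0.6 F_u A_nv = 171.7 kN; 0.6 F_y A_gv = 185.3 kN → shear rupture governs the shear term.
R_n = 171.7 + 1.0 × 470 × 213 / 1000 = 271.8 kN.
Allowable strength R_n/Ω = 271.8 / 2 = 136 kN.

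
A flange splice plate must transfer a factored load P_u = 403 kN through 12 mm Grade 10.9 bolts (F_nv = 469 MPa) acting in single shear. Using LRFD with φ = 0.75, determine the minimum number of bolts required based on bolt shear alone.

A_b = π·12²/4 = 113.1 mm².
Per-bolt design strength φR_n = 0.75 × 469 × 113.1 × 1 / 1000 = 39.78 kN.
n ≥ 403 / 39.78 = 10.13 → use 11 bolts.

11 bolts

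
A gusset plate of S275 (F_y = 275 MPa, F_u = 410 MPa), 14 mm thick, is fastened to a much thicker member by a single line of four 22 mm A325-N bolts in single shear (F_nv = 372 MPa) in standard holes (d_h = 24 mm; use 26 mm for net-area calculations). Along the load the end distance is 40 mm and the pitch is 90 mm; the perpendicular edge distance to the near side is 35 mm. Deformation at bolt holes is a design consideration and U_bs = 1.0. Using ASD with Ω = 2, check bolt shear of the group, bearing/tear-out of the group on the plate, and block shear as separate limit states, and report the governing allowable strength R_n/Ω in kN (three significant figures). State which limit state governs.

283 kN (bolt shear governs)

Bolt shear: A_b = π·22²/4 = 380.1 mm²; R_n = 372 × 380.1 × 4 × 1 / 1000 = 565.6 kN → 565.6 / 2 = 283 kN.
Bearing: edge l_c = 28, r_n = 192.9 kN; interior l_c = 66, r_n = 303.1 kN; R_n = 192.9 + 3·303.1 = 1102 kN → 551 kN.
Block shear: A_gv = 4340, A_nv = 3066, A_nt = 308 mm²; R_n = min(0.6F_uA_nv, 0.6F_yA_gv) + U_bs·F_u·A_nt = 842.4 kN → 421 kN.
Bolt shear governs: 283 kN.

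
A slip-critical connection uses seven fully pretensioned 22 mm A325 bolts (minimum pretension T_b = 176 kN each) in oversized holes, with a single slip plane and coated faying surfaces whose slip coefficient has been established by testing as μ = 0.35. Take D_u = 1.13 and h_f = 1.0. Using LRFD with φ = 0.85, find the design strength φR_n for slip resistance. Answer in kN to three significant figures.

414 kN

R_n = μ · D_u · h_f · T_b · n_s · n_b = 0.35 × 1.13 × 1.0 × 176 × 1 × 7 = 487.3 kN.
Design strength φR_n = 0.85 × 487.3 = 414 kN.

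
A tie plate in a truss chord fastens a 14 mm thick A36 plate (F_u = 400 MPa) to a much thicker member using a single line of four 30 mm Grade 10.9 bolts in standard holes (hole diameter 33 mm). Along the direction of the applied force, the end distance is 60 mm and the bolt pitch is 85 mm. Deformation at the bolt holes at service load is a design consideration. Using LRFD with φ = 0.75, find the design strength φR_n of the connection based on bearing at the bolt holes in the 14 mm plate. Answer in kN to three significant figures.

1010 kN

Per bolt r_n = 1.2 l_c t F_u ≤ 2.4 d t F_u; upper limit = 2.4 × 30 × 14 × 400 / 1000 = 403.2 kN.
Edge bolt: l_c = 60 − 33/2 = 43.5 mm → 1.2 × 43.5 × 14 × 400 / 1000 = 292.3 → r_n = 292.3 kN.
Interior bolts: l_c = 85 − 33 = 52 mm → 1.2 × 52 × 14 × 400 / 1000 = 349.4 → r_n = 349.4 kN.
R_n = 1 × 292.3 + 3 × 349.4 = 1341 kN.
Design strength φR_n = 0.75 × 1341 = 1010 kN.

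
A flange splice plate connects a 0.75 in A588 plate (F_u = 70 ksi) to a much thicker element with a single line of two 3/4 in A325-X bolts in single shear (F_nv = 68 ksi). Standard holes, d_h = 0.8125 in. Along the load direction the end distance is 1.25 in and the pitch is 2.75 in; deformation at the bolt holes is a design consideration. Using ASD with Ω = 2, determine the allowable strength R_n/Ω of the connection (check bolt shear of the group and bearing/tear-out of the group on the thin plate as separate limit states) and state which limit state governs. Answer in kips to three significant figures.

30 kips (bolt shear governs)

Bolt shear: A_b = π·0.75²/4 = 0.4418 in²; R_n = 68 × 0.4418 × 2 × 1 = 60.08 kips → 60.08 / 2 = 30 kips.
Bearing (1.2 l_c t F_u ≤ 2.4 d t F_u): upper limit = 2.4·0.75·0.75·70 = 94.5 kips.
  Edge l_c = 1.25 − 0.8125/2 = 0.8438 → r_n = 53.16 kips; interior l_c = 2.75 − 0.8125 = 1.938 → r_n = 94.5 kips.
  R_n,bearing = 1·53.16 + 1·94.5 = 147.7 kips → 147.7 / 2 = 73.8 kips.
Bolt shear governs: 30 kips.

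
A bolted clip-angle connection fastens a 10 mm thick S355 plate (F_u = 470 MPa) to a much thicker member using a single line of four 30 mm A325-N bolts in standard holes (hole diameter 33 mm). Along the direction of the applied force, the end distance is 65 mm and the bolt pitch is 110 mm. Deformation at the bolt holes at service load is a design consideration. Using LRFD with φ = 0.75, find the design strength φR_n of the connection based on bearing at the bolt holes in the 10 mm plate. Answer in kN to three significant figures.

967 kN

Per bolt r_n = 1.2 l_c t F_u ≤ 2.4 d t F_u; upper limit = 2.4 × 30 × 10 × 470 / 1000 = 338.4 kN.
Edge bolt: l_c = 65 − 33/2 = 48.5 mm → 1.2 × 48.5 × 10 × 470 / 1000 = 273.5 → r_n = 273.5 kN.
Interior bolts: l_c = 110 − 33 = 77 mm → 1.2 × 77 × 10 × 470 / 1000 = 434.3 → r_n = 338.4 kN.
R_n = 1 × 273.5 + 3 × 338.4 = 1289 kN.
Design strength φR_n = 0.75 × 1289 = 967 kN.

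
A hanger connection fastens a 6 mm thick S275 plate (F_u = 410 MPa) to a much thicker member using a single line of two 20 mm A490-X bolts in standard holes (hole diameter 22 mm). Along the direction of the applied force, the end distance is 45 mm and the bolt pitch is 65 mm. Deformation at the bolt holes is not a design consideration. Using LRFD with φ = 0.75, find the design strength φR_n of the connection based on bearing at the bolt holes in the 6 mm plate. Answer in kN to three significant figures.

Per bolt r_n = 1.5 l_c t F_u ≤ 3.0 d t F_u; upper limit = 3.0 × 20 × 6 × 410 / 1000 = 147.6 kN.
Edge bolt: l_c = 45 − 22/2 = 34 mm → 1.5 × 34 × 6 × 410 / 1000 = 125.5 → r_n = 125.5 kN.
Interior bolts: l_c = 65 − 22 = 43 mm → 1.5 × 43 × 6 × 410 / 1000 = 158.7 → r_n = 147.6 kN.
R_n = 1 × 125.5 + 1 × 147.6 = 273.1 kN.
Design strength φR_n = 0.75 × 273.1 = 205 kN.

205 kN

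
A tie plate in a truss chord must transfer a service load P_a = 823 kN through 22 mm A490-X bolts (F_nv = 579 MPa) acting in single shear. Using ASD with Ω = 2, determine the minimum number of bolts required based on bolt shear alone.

A_b = π·22²/4 = 380.1 mm².
Per-bolt allowable strength R_n/Ω = 579 × 380.1 × 1 / 1000 / 2 = 110 kN.
n ≥ 823 / 110 = 7.479 → use 8 bolts.

8 bolts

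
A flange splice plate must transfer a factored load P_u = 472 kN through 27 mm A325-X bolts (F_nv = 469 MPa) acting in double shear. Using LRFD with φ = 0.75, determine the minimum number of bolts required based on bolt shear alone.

A_b = π·27²/4 = 572.6 mm².
Per-bolt design strength φR_n = 0.75 × 469 × 572.6 × 2 / 1000 = 402.8 kN.
n ≥ 472 / 402.8 = 1.172 → use 2 bolts.

2 bolts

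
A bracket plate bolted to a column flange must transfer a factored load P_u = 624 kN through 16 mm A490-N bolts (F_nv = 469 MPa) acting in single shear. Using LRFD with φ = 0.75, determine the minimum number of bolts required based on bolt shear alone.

9 bolts

A_b = π·16²/4 = 201.1 mm².
Per-bolt design strength φR_n = 0.75 × 469 × 201.1 × 1 / 1000 = 70.72 kN.
n ≥ 624 / 70.72 = 8.823 → use 9 bolts.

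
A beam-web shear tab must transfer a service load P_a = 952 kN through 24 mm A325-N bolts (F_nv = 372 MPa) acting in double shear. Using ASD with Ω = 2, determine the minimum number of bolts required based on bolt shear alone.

6 bolts

A_b = π·24²/4 = 452.4 mm².
Per-bolt allowable strength R_n/Ω = 372 × 452.4 × 2 / 1000 / 2 = 168.3 kN.
n ≥ 952 / 168.3 = 5.657 → use 6 bolts.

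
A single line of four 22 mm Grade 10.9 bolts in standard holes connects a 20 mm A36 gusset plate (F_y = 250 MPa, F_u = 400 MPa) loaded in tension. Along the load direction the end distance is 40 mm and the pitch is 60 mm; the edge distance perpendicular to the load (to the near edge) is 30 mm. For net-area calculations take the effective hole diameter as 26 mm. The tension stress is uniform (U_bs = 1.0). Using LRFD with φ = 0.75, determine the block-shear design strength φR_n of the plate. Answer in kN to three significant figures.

566 kN

Shear plane L_v = 40 + 3·60 = 220 mm; A_gv = 220 × 20 = 4400 mm².
A_nv = (220 − 3.5·26) × 20 = 2580 mm².
A_nt = (30 − 0.5·26) × 20 = 340 mm².
0.6 F_u A_nv = 619.2 kN; 0.6 F_y A_gv = 660 kN → shear rupture governs the shear term.
R_n = 619.2 + 1.0 × 400 × 340 / 1000 = 755.2 kN.
Design strength φR_n = 0.75 × 755.2 = 566 kN.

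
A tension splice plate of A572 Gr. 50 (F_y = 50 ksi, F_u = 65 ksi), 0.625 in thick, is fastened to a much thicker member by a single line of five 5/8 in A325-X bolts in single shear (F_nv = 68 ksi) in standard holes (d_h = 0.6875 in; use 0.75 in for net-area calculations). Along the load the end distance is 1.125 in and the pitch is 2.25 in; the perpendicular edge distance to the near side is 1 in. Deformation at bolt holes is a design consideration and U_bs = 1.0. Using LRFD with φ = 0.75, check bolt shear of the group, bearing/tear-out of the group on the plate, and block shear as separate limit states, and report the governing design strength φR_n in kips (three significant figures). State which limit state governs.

78.2 kips (bolt shear governs)

Bolt shear: A_b = π·0.625²/4 = 0.3068 in²; R_n = 68 × 0.3068 × 5 × 1 = 104.3 kips → 0.75 × 104.3 = 78.2 kips.
Bearing: edge l_c = 0.7812, r_n = 38.09 kips; interior l_c = 1.562, r_n = 60.94 kips; R_n = 38.09 + 4·60.94 = 281.8 kips → 211 kips.
Block shear: A_gv = 6.328, A_nv = 4.219, A_nt = 0.3906 in²; R_n = min(0.6F_uA_nv, 0.6F_yA_gv) + U_bs·F_u·A_nt = 189.9 kips → 142 kips.
Bolt shear governs: 78.2 kips.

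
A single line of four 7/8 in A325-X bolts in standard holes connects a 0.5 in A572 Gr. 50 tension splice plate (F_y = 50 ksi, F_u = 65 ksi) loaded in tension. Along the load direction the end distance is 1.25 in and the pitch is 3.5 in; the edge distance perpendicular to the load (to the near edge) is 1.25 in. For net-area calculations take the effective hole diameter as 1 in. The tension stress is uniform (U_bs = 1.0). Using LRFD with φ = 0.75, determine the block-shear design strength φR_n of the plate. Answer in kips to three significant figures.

Shear plane L_v = 1.25 + 3·3.5 = 11.75 in; A_gv = 11.75 × 0.5 = 5.875 in².
A_nv = (11.75 − 3.5·1) × 0.5 = 4.125 in².
A_nt = (1.25 − 0.5·1) × 0.5 = 0.375 in².
0.6 F_u A_nv = 160.9 kips; 0.6 F_y A_gv = 176.2 kips → shear rupture governs the shear term.
R_n = 160.9 + 1.0 × 65 × 0.375 = 185.2 kips.
Design strength φR_n = 0.75 × 185.2 = 139 kips.

139 kips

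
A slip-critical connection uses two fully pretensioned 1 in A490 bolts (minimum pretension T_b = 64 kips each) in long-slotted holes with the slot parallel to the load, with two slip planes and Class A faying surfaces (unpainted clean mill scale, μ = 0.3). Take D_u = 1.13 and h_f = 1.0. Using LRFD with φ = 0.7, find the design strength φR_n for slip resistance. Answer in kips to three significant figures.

R_n = μ · D_u · h_f · T_b · n_s · n_b = 0.3 × 1.13 × 1.0 × 64 × 2 × 2 = 86.78 kips.
Design strength φR_n = 0.7 × 86.78 = 60.7 kips.

60.7 kips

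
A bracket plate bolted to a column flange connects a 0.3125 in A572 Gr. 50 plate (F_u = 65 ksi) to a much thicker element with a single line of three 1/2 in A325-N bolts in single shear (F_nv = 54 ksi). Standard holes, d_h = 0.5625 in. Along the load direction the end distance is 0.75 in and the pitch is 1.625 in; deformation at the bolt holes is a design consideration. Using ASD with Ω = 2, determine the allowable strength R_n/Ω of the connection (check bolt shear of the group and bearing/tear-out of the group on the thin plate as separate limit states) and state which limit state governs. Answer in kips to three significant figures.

15.9 kips (bolt shear governs)

Bolt shear: A_b = π·0.5²/4 = 0.1963 in²; R_n = 54 × 0.1963 × 3 × 1 = 31.81 kips → 31.81 / 2 = 15.9 kips.
Bearing (1.2 l_c t F_u ≤ 2.4 d t F_u): upper limit = 2.4·0.5·0.3125·65 = 24.38 kips.
  Edge l_c = 0.75 − 0.5625/2 = 0.4688 → r_n = 11.43 kips; interior l_c = 1.625 − 0.5625 = 1.062 → r_n = 24.38 kips.
  R_n,bearing = 1·11.43 + 2·24.38 = 60.18 kips → 60.18 / 2 = 30.1 kips.
Bolt shear governs: 15.9 kips.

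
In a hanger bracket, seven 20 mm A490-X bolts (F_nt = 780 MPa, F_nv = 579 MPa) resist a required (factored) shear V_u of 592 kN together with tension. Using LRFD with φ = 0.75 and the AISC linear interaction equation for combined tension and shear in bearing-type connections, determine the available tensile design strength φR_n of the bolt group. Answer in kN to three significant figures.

875 kN

A_b = π·20²/4 = 314.2 mm²; f_rv = 592 × 1000 / (7 × 314.2) = 269.2 MPa.
F'_nt = 1.3 F_nt − (F_nt / φF_nv) f_rv = 1.3·780 − (780/(0.75·579))·269.2 = 530.5 MPa, capped at F_nt → F'_nt = 530.5 MPa.
R_n = F'_nt · A_b · n = 530.5 × 314.2 × 7 / 1000 = 1167 kN.
Design strength φR_n = 0.75 × 1167 = 875 kN.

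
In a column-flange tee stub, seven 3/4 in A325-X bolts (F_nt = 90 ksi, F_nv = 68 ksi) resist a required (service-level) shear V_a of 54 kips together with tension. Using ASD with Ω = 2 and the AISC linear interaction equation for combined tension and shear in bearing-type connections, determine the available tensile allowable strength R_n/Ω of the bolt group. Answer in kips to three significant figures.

109 kips

A_b = π·0.75²/4 = 0.4418 in²; f_rv = 54 / (7 × 0.4418) = 17.46 ksi.
F'_nt = 1.3 F_nt − (Ω F_nt / F_nv) f_rv = 1.3·90 − (2·90/68)·17.46 = 70.78 ksi, capped at F_nt → F'_nt = 70.78 ksi.
R_n = F'_nt · A_b · n = 70.78 × 0.4418 × 7 = 218.9 kips.
Allowable strength R_n/Ω = 218.9 / 2 = 109 kips.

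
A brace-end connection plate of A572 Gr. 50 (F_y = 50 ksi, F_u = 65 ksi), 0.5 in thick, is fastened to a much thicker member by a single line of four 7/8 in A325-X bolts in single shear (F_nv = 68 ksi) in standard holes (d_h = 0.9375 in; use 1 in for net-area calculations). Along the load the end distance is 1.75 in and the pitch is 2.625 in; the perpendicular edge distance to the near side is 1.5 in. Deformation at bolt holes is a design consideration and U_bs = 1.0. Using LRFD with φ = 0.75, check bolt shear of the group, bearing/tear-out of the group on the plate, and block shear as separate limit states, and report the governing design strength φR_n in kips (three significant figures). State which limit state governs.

114 kips (block shear governs)

Bolt shear: A_b = π·0.875²/4 = 0.6013 in²; R_n = 68 × 0.6013 × 4 × 1 = 163.6 kips → 0.75 × 163.6 = 123 kips.
Bearing: edge l_c = 1.281, r_n = 49.97 kips; interior l_c = 1.688, r_n = 65.81 kips; R_n = 49.97 + 3·65.81 = 247.4 kips → 186 kips.
Block shear: A_gv = 4.812, A_nv = 3.062, A_nt = 0.5 in²; R_n = min(0.6F_uA_nv, 0.6F_yA_gv) + U_bs·F_u·A_nt = 151.9 kips → 114 kips.
Block shear governs: 114 kips.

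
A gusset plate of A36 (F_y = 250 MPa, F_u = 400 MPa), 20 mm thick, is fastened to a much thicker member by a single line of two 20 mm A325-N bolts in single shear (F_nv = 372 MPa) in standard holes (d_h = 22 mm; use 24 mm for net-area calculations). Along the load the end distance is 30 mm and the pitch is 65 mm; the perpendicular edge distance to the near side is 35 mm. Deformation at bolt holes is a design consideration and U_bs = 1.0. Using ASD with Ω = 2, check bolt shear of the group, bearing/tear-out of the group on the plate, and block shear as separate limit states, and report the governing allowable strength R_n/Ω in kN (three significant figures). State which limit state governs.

117 kN (bolt shear governs)

Bolt shear: A_b = π·20²/4 = 314.2 mm²; R_n = 372 × 314.2 × 2 × 1 / 1000 = 233.7 kN → 233.7 / 2 = 117 kN.
Bearing: edge l_c = 19, r_n = 182.4 kN; interior l_c = 43, r_n = 384 kN; R_n = 182.4 + 1·384 = 566.4 kN → 283 kN.
Block shear: A_gv = 1900, A_nv = 1180, A_nt = 460 mm²; R_n = min(0.6F_uA_nv, 0.6F_yA_gv) + U_bs·F_u·A_nt = 467.2 kN → 234 kN.
Bolt shear governs: 117 kN.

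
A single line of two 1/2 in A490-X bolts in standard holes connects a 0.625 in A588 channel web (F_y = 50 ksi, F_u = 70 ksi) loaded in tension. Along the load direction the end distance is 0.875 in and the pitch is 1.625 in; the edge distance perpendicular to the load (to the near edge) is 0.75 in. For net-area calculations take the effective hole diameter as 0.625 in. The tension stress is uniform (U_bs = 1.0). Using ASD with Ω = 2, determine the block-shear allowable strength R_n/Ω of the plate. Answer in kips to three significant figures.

Shear plane L_v = 0.875 + 1·1.625 = 2.5 in; A_gv = 2.5 × 0.625 = 1.562 in².
A_nv = (2.5 − 1.5·0.625) × 0.625 = 0.9766 in².
A_nt = (0.75 − 0.5·0.625) × 0.625 = 0.2734 in².
0.6 F_u A_nv = 41.02 kips; 0.6 F_y A_gv = 46.88 kips → shear rupture governs the shear term.
R_n = 41.02 + 1.0 × 70 × 0.2734 = 60.16 kips.
Allowable strength R_n/Ω = 60.16 / 2 = 30.1 kips.

30.1 kips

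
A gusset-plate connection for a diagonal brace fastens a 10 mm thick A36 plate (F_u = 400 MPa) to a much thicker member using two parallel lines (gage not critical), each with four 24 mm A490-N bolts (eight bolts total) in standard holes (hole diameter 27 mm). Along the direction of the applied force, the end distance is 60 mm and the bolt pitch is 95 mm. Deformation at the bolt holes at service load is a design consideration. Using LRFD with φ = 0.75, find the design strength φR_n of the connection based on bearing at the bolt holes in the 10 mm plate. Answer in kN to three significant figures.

Per bolt r_n = 1.2 l_c t F_u ≤ 2.4 d t F_u; upper limit = 2.4 × 24 × 10 × 400 / 1000 = 230.4 kN.
Edge bolt: l_c = 60 − 27/2 = 46.5 mm → 1.2 × 46.5 × 10 × 400 / 1000 = 223.2 → r_n = 223.2 kN.
Interior bolts: l_c = 95 − 27 = 68 mm → 1.2 × 68 × 10 × 400 / 1000 = 326.4 → r_n = 230.4 kN.
R_n = 2 × 223.2 + 6 × 230.4 = 1829 kN.
Design strength φR_n = 0.75 × 1829 = 1370 kN.

1370 kN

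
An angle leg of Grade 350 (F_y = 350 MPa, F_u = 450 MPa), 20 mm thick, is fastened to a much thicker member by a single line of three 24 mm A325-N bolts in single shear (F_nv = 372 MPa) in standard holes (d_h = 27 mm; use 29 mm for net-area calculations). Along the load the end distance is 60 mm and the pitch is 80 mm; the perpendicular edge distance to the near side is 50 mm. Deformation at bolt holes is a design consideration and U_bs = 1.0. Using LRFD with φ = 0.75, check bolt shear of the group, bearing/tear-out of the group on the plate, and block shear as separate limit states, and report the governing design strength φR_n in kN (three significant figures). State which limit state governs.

379 kN (bolt shear governs)

Bolt shear: A_b = π·24²/4 = 452.4 mm²; R_n = 372 × 452.4 × 3 × 1 / 1000 = 504.9 kN → 0.75 × 504.9 = 379 kN.
Bearing: edge l_c = 46.5, r_n = 502.2 kN; interior l_c = 53, r_n = 518.4 kN; R_n = 502.2 + 2·518.4 = 1539 kN → 1150 kN.
Block shear: A_gv = 4400, A_nv = 2950, A_nt = 710 mm²; R_n = min(0.6F_uA_nv, 0.6F_yA_gv) + U_bs·F_u·A_nt = 1116 kN → 837 kN.
Bolt shear governs: 379 kN.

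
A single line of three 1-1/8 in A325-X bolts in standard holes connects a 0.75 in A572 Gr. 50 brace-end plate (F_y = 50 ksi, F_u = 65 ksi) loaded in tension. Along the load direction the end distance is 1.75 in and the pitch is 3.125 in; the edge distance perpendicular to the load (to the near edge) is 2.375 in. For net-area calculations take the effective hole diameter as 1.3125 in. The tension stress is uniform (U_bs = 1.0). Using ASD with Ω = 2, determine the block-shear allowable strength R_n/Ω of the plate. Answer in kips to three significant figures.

111 kips

Shear plane L_v = 1.75 + 2·3.125 = 8 in; A_gv = 8 × 0.75 = 6 in².
A_nv = (8 − 2.5·1.3125) × 0.75 = 3.539 in².
A_nt = (2.375 − 0.5·1.3125) × 0.75 = 1.289 in².
0.6 F_u A_nv = 138 kips; 0.6 F_y A_gv = 180 kips → shear rupture governs the shear term.
R_n = 138 + 1.0 × 65 × 1.289 = 221.8 kips.
Allowable strength R_n/Ω = 221.8 / 2 = 111 kips.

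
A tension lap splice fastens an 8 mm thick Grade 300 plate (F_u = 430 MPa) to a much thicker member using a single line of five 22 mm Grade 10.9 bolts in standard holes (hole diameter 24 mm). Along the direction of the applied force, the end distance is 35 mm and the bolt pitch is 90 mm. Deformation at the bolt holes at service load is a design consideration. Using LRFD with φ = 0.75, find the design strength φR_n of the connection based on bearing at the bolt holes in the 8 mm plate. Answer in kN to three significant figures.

Per bolt r_n = 1.2 l_c t F_u ≤ 2.4 d t F_u; upper limit = 2.4 × 22 × 8 × 430 / 1000 = 181.6 kN.
Edge bolt: l_c = 35 − 24/2 = 23 mm → 1.2 × 23 × 8 × 430 / 1000 = 94.94 → r_n = 94.94 kN.
Interior bolts: l_c = 90 − 24 = 66 mm → 1.2 × 66 × 8 × 430 / 1000 = 272.4 → r_n = 181.6 kN.
R_n = 1 × 94.94 + 4 × 181.6 = 821.5 kN.
Design strength φR_n = 0.75 × 821.5 = 616 kN.

616 kN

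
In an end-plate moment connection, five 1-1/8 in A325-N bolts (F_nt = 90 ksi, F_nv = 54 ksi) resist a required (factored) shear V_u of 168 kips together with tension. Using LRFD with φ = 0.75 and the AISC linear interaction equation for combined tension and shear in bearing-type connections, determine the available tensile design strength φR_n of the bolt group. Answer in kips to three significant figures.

A_b = π·1.125²/4 = 0.994 in²; f_rv = 168 / (5 × 0.994) = 33.8 ksi.
F'_nt = 1.3 F_nt − (F_nt / φF_nv) f_rv = 1.3·90 − (90/(0.75·54))·33.8 = 41.88 ksi, capped at F_nt → F'_nt = 41.88 ksi.
R_n = F'_nt · A_b · n = 41.88 × 0.994 × 5 = 208.2 kips.
Design strength φR_n = 0.75 × 208.2 = 156 kips.

156 kips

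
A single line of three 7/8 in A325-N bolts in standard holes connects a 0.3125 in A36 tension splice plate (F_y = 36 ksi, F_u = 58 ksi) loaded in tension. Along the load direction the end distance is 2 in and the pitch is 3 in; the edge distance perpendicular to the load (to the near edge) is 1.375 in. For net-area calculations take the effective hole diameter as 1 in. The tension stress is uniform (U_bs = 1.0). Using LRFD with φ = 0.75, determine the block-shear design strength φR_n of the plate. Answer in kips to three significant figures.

52.4 kips

Shear plane L_v = 2 + 2·3 = 8 in; A_gv = 8 × 0.3125 = 2.5 in².
A_nv = (8 − 2.5·1) × 0.3125 = 1.719 in².
A_nt = (1.375 − 0.5·1) × 0.3125 = 0.2734 in².
0.6 F_u A_nv = 59.81 kips; 0.6 F_y A_gv = 54 kips → shear yielding governs the shear term.
R_n = 54 + 1.0 × 58 × 0.2734 = 69.86 kips.
Design strength φR_n = 0.75 × 69.86 = 52.4 kips.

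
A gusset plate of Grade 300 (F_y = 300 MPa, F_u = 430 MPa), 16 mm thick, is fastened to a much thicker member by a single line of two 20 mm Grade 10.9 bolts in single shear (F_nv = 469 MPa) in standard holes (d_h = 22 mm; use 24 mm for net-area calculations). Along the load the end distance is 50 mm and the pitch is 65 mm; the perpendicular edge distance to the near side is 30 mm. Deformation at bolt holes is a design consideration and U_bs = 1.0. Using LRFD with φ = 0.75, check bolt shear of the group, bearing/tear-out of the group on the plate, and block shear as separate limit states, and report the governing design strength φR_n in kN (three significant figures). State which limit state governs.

Bolt shear: A_b = π·20²/4 = 314.2 mm²; R_n = 469 × 314.2 × 2 × 1 / 1000 = 294.7 kN → 0.75 × 294.7 = 221 kN.
Bearing: edge l_c = 39, r_n = 322 kN; interior l_c = 43, r_n = 330.2 kN; R_n = 322 + 1·330.2 = 652.2 kN → 489 kN.
Block shear: A_gv = 1840, A_nv = 1264, A_nt = 288 mm²; R_n = min(0.6F_uA_nv, 0.6F_yA_gv) + U_bs·F_u·A_nt = 450 kN → 337 kN.
Bolt shear governs: 221 kN.

221 kN (bolt shear governs)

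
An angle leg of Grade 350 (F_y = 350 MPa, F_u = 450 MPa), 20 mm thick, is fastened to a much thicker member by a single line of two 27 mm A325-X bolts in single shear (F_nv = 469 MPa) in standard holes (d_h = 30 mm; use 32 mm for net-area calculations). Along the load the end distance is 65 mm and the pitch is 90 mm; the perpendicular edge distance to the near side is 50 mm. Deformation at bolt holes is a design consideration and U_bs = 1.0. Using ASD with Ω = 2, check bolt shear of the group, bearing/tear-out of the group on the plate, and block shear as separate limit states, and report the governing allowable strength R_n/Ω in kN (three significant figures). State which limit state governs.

Bolt shear: A_b = π·27²/4 = 572.6 mm²; R_n = 469 × 572.6 × 2 × 1 / 1000 = 537.1 kN → 537.1 / 2 = 269 kN.
Bearing: edge l_c = 50, r_n = 540 kN; interior l_c = 60, r_n = 583.2 kN; R_n = 540 + 1·583.2 = 1123 kN → 562 kN.
Block shear: A_gv = 3100, A_nv = 2140, A_nt = 680 mm²; R_n = min(0.6F_uA_nv, 0.6F_yA_gv) + U_bs·F_u·A_nt = 883.8 kN → 442 kN.
Bolt shear governs: 269 kN.

269 kN (bolt shear governs)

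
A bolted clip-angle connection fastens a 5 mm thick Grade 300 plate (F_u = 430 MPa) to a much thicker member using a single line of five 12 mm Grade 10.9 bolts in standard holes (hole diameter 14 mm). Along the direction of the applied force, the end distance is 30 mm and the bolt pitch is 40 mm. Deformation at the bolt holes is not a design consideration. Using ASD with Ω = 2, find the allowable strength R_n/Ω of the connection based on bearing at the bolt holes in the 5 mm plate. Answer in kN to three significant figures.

Per bolt r_n = 1.5 l_c t F_u ≤ 3.0 d t F_u; upper limit = 3.0 × 12 × 5 × 430 / 1000 = 77.4 kN.
Edge bolt: l_c = 30 − 14/2 = 23 mm → 1.5 × 23 × 5 × 430 / 1000 = 74.17 → r_n = 74.17 kN.
Interior bolts: l_c = 40 − 14 = 26 mm → 1.5 × 26 × 5 × 430 / 1000 = 83.85 → r_n = 77.4 kN.
R_n = 1 × 74.17 + 4 × 77.4 = 383.8 kN.
Allowable strength R_n/Ω = 383.8 / 2 = 192 kN.

192 kN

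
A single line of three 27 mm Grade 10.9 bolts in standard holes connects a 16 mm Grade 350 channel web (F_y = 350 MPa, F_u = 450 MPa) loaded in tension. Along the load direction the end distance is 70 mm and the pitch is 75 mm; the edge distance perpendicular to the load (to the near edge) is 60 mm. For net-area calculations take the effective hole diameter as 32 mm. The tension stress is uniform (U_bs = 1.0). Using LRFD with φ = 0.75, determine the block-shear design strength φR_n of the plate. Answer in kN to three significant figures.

691 kN

Shear plane L_v = 70 + 2·75 = 220 mm; A_gv = 220 × 16 = 3520 mm².
A_nv = (220 − 2.5·32) × 16 = 2240 mm².
A_nt = (60 − 0.5·32) × 16 = 704 mm².
0.6 F_u A_nv = 604.8 kN; 0.6 F_y A_gv = 739.2 kN → shear rupture governs the shear term.
R_n = 604.8 + 1.0 × 450 × 704 / 1000 = 921.6 kN.
Design strength φR_n = 0.75 × 921.6 = 691 kN.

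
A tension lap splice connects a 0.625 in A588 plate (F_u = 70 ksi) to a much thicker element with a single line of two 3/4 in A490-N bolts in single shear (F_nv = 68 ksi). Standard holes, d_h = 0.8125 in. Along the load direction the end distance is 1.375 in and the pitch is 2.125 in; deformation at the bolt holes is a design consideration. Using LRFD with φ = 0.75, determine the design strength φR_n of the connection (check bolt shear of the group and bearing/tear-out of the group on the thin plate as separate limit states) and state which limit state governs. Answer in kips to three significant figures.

45.1 kips (bolt shear governs)

Bolt shear: A_b = π·0.75²/4 = 0.4418 in²; R_n = 68 × 0.4418 × 2 × 1 = 60.08 kips → 0.75 × 60.08 = 45.1 kips.
Bearing (1.2 l_c t F_u ≤ 2.4 d t F_u): upper limit = 2.4·0.75·0.625·70 = 78.75 kips.
  Edge l_c = 1.375 − 0.8125/2 = 0.9688 → r_n = 50.86 kips; interior l_c = 2.125 − 0.8125 = 1.312 → r_n = 68.91 kips.
  R_n,bearing = 1·50.86 + 1·68.91 = 119.8 kips → 0.75 × 119.8 = 89.8 kips.
Bolt shear governs: 45.1 kips.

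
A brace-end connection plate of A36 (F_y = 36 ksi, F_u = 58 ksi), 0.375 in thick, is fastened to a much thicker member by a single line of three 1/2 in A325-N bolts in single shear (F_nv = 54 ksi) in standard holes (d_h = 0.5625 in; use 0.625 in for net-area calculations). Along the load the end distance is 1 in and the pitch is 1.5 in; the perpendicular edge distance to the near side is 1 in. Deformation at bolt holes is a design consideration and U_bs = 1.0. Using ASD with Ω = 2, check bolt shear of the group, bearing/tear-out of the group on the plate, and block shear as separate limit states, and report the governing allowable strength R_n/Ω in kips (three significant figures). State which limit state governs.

Bolt shear: A_b = π·0.5²/4 = 0.1963 in²; R_n = 54 × 0.1963 × 3 × 1 = 31.81 kips → 31.81 / 2 = 15.9 kips.
Bearing: edge l_c = 0.7188, r_n = 18.76 kips; interior l_c = 0.9375, r_n = 24.47 kips; R_n = 18.76 + 2·24.47 = 67.7 kips → 33.8 kips.
Block shear: A_gv = 1.5, A_nv = 0.9141, A_nt = 0.2578 in²; R_n = min(0.6F_uA_nv, 0.6F_yA_gv) + U_bs·F_u·A_nt = 46.76 kips → 23.4 kips.
Bolt shear governs: 15.9 kips.

15.9 kips (bolt shear governs)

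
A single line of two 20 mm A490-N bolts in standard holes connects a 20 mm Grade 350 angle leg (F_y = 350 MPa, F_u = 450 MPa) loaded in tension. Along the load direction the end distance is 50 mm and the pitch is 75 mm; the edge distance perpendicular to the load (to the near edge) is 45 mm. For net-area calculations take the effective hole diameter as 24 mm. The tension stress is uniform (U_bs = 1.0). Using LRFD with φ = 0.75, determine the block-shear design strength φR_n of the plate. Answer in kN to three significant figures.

583 kN

Shear plane L_v = 50 + 1·75 = 125 mm; A_gv = 125 × 20 = 2500 mm².
A_nv = (125 − 1.5·24) × 20 = 1780 mm².
A_nt = (45 − 0.5·24) × 20 = 660 mm².
0.6 F_u A_nv = 480.6 kN; 0.6 F_y A_gv = 525 kN → shear rupture governs the shear term.
R_n = 480.6 + 1.0 × 450 × 660 / 1000 = 777.6 kN.
Design strength φR_n = 0.75 × 777.6 = 583 kN.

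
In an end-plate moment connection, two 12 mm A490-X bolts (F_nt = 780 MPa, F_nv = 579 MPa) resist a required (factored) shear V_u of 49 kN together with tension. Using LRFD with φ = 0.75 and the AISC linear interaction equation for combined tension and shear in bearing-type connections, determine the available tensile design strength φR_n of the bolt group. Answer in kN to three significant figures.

106 kN

A_b = π·12²/4 = 113.1 mm²; f_rv = 49 × 1000 / (2 × 113.1) = 216.6 MPa.
F'_nt = 1.3 F_nt − (F_nt / φF_nv) f_rv = 1.3·780 − (780/(0.75·579))·216.6 = 624.9 MPa, capped at F_nt → F'_nt = 624.9 MPa.
R_n = F'_nt · A_b · n = 624.9 × 113.1 × 2 / 1000 = 141.3 kN.
Design strength φR_n = 0.75 × 141.3 = 106 kN.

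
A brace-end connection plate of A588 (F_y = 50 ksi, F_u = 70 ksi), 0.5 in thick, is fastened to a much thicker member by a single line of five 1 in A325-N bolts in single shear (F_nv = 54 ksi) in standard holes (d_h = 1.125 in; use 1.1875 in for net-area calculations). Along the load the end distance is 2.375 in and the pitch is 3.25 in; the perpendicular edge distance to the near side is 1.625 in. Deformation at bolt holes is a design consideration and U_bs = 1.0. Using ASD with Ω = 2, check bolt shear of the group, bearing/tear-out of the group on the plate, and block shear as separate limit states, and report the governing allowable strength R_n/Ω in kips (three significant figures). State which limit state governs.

Bolt shear: A_b = π·1²/4 = 0.7854 in²; R_n = 54 × 0.7854 × 5 × 1 = 212.1 kips → 212.1 / 2 = 106 kips.
Bearing: edge l_c = 1.812, r_n = 76.12 kips; interior l_c = 2.125, r_n = 84 kips; R_n = 76.12 + 4·84 = 412.1 kips → 206 kips.
Block shear: A_gv = 7.688, A_nv = 5.016, A_nt = 0.5156 in²; R_n = min(0.6F_uA_nv, 0.6F_yA_gv) + U_bs·F_u·A_nt = 246.8 kips → 123 kips.
Bolt shear governs: 106 kips.

106 kips (bolt shear governs)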